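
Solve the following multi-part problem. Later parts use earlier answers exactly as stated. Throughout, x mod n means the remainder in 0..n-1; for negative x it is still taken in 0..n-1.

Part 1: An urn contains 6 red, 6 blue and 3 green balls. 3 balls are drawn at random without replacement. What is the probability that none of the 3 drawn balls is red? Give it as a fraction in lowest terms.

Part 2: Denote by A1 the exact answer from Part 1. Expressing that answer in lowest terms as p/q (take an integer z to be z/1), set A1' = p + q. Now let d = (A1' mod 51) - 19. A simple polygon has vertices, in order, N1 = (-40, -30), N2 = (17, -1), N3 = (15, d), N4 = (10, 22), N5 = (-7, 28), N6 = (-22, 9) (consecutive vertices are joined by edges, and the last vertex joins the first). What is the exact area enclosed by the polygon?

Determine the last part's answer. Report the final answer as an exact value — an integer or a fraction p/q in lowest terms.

Part 1: total draws C(15,3) = 455; favorable C(9,3) = 84; P = 12/65; answer 12/65
Part 2: A1 = 12/65; threaded value p + q = 77; d = 7; cross terms: (-40*-1 - 17*-30)=550, (17*7 - 15*-1)=134, (15*22 - 10*7)=260, (10*28 - -7*22)=434, (-7*9 - -22*28)=553, (-22*-30 - -40*9)=1020; twice the area = |2951| = 2951; area = 2951/2; answer 2951/2

2951/2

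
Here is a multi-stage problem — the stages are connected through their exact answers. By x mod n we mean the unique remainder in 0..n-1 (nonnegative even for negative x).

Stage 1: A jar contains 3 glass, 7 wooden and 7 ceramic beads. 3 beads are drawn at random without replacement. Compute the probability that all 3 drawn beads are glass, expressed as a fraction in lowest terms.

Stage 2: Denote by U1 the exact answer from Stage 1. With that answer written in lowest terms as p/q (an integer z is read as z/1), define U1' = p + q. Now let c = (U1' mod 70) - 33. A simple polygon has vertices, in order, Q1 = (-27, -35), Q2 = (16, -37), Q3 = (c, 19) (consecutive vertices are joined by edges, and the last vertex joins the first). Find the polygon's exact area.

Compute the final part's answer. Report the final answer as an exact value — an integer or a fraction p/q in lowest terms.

Stage 1: total draws C(17,3) = 680; favorable C(3,3) = 1; P = 1/680; answer 1/680
Stage 2: U1 = 1/680; threaded value p + q = 681; c = 18; cross terms: (-27*-37 - 16*-35)=1559, (16*19 - 18*-37)=970, (18*-35 - -27*19)=-117; twice the area = |2412| = 2412; area = 1206; answer 1206

1206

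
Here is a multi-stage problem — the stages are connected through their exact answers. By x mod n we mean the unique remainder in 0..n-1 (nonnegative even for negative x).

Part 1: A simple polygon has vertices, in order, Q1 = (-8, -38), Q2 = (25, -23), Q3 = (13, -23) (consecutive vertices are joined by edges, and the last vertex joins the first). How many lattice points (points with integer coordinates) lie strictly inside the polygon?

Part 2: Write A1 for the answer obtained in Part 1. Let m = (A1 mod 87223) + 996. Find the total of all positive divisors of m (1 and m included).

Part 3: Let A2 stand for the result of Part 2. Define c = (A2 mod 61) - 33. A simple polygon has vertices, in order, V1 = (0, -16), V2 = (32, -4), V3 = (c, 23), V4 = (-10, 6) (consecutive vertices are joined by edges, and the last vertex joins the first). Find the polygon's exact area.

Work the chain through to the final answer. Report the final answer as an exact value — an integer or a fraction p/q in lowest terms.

Part 1: cross terms: (-8*-23 - 25*-38)=1134, (25*-23 - 13*-23)=-276, (13*-38 - -8*-23)=-678; twice the area = |180| = 180; area = 90; boundary points = 3 + 12 + 3 = 18; strictly interior points = area - boundary/2 + 1 = 82; answer 82
Part 2: A1 = 82; m = 1078; 1078 = 2 * 7^2 * 11; sigma = (1 + 2) * (1 + 7 + 49) * (1 + 11) = 3 * 57 * 12 = 2052; answer 2052
Part 3: A2 = 2052; c = 6; cross terms: (0*-4 - 32*-16)=512, (32*23 - 6*-4)=760, (6*6 - -10*23)=266, (-10*-16 - 0*6)=160; twice the area = |1698| = 1698; area = 849; answer 849

849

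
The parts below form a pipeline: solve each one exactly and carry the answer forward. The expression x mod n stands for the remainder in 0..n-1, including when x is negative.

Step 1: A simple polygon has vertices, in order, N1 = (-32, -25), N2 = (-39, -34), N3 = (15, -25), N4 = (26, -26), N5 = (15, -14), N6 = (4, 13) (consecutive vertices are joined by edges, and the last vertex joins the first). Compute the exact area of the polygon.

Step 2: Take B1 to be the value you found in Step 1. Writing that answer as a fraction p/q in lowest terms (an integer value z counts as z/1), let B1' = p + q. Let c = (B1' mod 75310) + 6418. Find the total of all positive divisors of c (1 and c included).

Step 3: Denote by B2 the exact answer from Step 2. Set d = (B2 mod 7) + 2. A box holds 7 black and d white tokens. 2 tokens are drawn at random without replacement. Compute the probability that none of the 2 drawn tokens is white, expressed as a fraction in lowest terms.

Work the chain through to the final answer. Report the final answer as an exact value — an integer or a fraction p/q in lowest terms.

Step 1: cross terms: (-32*-34 - -39*-25)=113, (-39*-25 - 15*-34)=1485, (15*-26 - 26*-25)=260, (26*-14 - 15*-26)=26, (15*13 - 4*-14)=251, (4*-25 - -32*13)=316; twice the area = |2451| = 2451; area = 2451/2; answer 2451/2
Step 2: B1 = 2451/2; threaded value p + q = 2453; c = 8871; 8871 = 3 * 2957; sigma = (1 + 3) * (1 + 2957) = 4 * 2958 = 11832; answer 11832
Step 3: B2 = 11832; d = 4; total draws C(11,2) = 55; favorable C(7,2) = 21; P = 21/55; answer 21/55

21/55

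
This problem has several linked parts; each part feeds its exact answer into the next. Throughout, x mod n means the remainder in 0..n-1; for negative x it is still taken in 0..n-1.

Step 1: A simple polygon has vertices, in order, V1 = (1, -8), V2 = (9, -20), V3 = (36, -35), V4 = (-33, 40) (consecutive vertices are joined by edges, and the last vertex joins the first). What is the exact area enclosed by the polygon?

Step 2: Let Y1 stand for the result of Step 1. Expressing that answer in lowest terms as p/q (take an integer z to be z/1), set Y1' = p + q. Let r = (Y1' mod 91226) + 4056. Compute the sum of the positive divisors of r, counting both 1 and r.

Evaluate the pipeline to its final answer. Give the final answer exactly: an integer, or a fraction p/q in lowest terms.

Step 1: cross terms: (1*-20 - 9*-8)=52, (9*-35 - 36*-20)=405, (36*40 - -33*-35)=285, (-33*-8 - 1*40)=224; twice the area = |966| = 966; area = 483; answer 483
Step 2: Y1 = 483; threaded value p + q = 484; r = 4540; 4540 = 2^2 * 5 * 227; sigma = (1 + 2 + 4) * (1 + 5) * (1 + 227) = 7 * 6 * 228 = 9576; answer 9576

9576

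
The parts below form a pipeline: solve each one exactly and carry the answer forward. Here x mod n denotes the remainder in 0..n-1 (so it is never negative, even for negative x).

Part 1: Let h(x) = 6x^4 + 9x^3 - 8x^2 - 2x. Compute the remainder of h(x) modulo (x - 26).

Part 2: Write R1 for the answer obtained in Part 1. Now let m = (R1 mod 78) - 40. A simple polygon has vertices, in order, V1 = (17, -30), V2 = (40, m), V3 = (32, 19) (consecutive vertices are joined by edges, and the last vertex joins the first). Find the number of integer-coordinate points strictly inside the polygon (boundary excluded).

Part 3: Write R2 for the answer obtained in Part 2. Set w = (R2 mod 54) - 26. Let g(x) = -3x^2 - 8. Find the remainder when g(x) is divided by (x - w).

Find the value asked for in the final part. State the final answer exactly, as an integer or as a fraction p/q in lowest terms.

-980

Part 1: remainder = value at the root: 6*(26)^4 + 9*(26)^3 - 8*(26)^2 - 2*(26)^1 = (2741856) + (158184) + (-5408) + (-52) = 2894580; answer 2894580
Part 2: R1 = 2894580; m = -40; cross terms: (17*-40 - 40*-30)=520, (40*19 - 32*-40)=2040, (32*-30 - 17*19)=-1283; twice the area = |1277| = 1277; area = 1277/2; boundary points = 1 + 1 + 1 = 3; strictly interior points = area - boundary/2 + 1 = 638; answer 638
Part 3: R2 = 638; w = 18; remainder = value at the root: -3*(18)^2 - 8 = (-972) + (-8) = -980; answer -980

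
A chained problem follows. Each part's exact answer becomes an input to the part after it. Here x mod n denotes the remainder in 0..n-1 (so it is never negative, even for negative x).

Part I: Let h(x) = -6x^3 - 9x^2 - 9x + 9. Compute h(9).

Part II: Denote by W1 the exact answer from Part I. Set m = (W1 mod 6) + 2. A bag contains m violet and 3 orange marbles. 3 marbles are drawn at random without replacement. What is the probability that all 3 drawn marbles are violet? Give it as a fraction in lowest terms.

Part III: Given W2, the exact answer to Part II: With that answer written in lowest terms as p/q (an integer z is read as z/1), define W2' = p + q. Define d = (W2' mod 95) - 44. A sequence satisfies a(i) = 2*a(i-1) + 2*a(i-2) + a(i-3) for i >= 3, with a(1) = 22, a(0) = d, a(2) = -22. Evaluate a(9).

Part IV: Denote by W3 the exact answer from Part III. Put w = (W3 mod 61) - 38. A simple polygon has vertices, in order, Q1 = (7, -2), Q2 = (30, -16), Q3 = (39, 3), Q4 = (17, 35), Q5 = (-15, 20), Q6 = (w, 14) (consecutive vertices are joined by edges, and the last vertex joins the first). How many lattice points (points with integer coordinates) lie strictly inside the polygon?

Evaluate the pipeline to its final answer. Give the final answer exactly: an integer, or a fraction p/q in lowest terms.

1531

Part I: -6*(9)^3 - 9*(9)^2 - 9*(9)^1 + 9 = (-4374) + (-729) + (-81) + (9) = -5175; answer -5175
Part II: W1 = -5175; m = 5; total draws C(8,3) = 56; favorable C(5,3) = 10; P = 5/28; answer 5/28
Part III: W2 = 5/28; threaded value p + q = 33; d = -11; a(3) = 2*(-22) + 2*(22) + 1*(-11) = -11; iterating: a(3)=-11, a(4)=-44, a(5)=-132, a(6)=-363, a(7)=-1034, a(8)=-2926, a(9)=-8283; answer -8283
Part IV: W3 = -8283; w = -25; cross terms: (7*-16 - 30*-2)=-52, (30*3 - 39*-16)=714, (39*35 - 17*3)=1314, (17*20 - -15*35)=865, (-15*14 - -25*20)=290, (-25*-2 - 7*14)=-48; twice the area = |3083| = 3083; area = 3083/2; boundary points = 1 + 1 + 2 + 1 + 2 + 16 = 23; strictly interior points = area - boundary/2 + 1 = 1531; answer 1531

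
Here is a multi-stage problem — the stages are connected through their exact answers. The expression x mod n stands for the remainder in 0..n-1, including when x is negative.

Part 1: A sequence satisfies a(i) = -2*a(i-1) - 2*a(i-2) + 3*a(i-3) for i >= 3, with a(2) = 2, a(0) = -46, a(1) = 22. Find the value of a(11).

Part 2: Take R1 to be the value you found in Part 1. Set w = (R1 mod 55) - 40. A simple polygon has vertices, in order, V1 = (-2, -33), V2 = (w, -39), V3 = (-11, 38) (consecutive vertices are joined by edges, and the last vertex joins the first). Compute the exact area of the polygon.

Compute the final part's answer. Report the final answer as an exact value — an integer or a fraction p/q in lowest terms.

453

Part 1: a(3) = -2*(2) - 2*(22) + 3*(-46) = -186; iterating: a(3)=-186, a(4)=434, a(5)=-490, a(6)=-446, a(7)=3174, a(8)=-6926, a(9)=6166, a(10)=11042, a(11)=-55194; answer -55194
Part 2: R1 = -55194; w = -14; cross terms: (-2*-39 - -14*-33)=-384, (-14*38 - -11*-39)=-961, (-11*-33 - -2*38)=439; twice the area = |-906| = 906; area = 453; answer 453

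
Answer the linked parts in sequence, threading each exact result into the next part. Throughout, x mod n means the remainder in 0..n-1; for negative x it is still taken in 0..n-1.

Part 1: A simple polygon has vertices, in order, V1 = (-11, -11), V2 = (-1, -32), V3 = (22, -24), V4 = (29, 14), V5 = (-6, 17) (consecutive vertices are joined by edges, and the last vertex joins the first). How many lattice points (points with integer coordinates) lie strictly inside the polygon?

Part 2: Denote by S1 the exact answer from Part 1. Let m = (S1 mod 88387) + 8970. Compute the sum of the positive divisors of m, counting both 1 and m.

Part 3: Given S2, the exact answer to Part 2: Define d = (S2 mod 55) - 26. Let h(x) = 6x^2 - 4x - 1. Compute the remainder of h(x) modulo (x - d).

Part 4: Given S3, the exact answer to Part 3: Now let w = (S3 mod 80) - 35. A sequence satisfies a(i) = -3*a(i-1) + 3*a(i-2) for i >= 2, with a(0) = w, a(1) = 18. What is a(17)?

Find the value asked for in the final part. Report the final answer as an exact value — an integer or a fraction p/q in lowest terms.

31907048418

Part 1: cross terms: (-11*-32 - -1*-11)=341, (-1*-24 - 22*-32)=728, (22*14 - 29*-24)=1004, (29*17 - -6*14)=577, (-6*-11 - -11*17)=253; twice the area = |2903| = 2903; area = 2903/2; boundary points = 1 + 1 + 1 + 1 + 1 = 5; strictly interior points = area - boundary/2 + 1 = 1450; answer 1450
Part 2: S1 = 1450; m = 10420; 10420 = 2^2 * 5 * 521; sigma = (1 + 2 + 4) * (1 + 5) * (1 + 521) = 7 * 6 * 522 = 21924; answer 21924
Part 3: S2 = 21924; d = 8; remainder = value at the root: 6*(8)^2 - 4*(8)^1 - 1 = (384) + (-32) + (-1) = 351; answer 351
Part 4: S3 = 351; w = -4; a(2) = -3*(18) + 3*(-4) = -66; iterating: a(2)=-66, a(3)=252, a(4)=-954, a(5)=3618, a(6)=-13716, a(7)=52002, a(8)=-197154, a(9)=747468, a(10)=-2833866, a(11)=10744002, a(12)=-40733604, a(13)=154432818, a(14)=-585499266, a(15)=2219796252, a(16)=-8415886554, a(17)=31907048418; answer 31907048418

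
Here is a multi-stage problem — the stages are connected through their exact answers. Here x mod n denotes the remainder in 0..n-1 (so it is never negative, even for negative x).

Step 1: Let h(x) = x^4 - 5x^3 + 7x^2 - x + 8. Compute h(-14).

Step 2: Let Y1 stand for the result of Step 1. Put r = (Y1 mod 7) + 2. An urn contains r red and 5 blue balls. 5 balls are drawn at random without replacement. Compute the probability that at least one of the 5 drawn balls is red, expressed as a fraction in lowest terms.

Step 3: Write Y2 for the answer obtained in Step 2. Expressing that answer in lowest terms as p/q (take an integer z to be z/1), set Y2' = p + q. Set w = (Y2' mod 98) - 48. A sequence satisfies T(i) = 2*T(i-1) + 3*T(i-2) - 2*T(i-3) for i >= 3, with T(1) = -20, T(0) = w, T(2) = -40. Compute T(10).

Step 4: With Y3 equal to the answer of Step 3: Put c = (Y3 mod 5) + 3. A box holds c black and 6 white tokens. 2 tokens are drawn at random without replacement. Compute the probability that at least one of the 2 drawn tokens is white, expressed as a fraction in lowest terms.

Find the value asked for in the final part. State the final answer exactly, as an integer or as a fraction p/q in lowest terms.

Step 1: 1*(-14)^4 - 5*(-14)^3 + 7*(-14)^2 - 1*(-14)^1 + 8 = (38416) + (13720) + (1372) + (14) + (8) = 53530; answer 53530
Step 2: Y1 = 53530; r = 3; total draws C(8,5) = 56; complement C(5,5) = 1; favorable 56 - 1 = 55; P = 55/56; answer 55/56
Step 3: Y2 = 55/56; threaded value p + q = 111; w = -35; T(3) = 2*(-40) + 3*(-20) - 2*(-35) = -70; iterating: T(3)=-70, T(4)=-220, T(5)=-570, T(6)=-1660, T(7)=-4590, T(8)=-13020, T(9)=-36490, T(10)=-102860; answer -102860
Step 4: Y3 = -102860; c = 3; total draws C(9,2) = 36; complement C(3,2) = 3; favorable 36 - 3 = 33; P = 11/12; answer 11/12

11/12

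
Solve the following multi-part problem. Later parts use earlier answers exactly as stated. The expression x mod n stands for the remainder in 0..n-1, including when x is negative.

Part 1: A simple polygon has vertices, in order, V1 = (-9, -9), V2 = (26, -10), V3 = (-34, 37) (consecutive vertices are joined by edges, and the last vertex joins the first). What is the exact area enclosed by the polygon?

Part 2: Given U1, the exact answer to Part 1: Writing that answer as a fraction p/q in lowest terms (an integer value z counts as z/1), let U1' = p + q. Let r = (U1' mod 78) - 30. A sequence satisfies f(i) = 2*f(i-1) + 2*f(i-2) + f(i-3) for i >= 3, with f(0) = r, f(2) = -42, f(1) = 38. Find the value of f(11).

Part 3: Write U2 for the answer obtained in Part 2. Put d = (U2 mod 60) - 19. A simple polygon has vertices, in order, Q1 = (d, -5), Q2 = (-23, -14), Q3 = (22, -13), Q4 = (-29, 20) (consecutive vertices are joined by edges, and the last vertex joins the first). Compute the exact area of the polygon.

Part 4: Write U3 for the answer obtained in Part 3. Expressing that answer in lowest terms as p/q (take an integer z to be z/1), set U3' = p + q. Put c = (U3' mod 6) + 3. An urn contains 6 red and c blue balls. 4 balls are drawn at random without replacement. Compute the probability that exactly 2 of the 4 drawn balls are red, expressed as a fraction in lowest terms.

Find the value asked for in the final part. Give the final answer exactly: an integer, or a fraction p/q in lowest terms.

Part 1: cross terms: (-9*-10 - 26*-9)=324, (26*37 - -34*-10)=622, (-34*-9 - -9*37)=639; twice the area = |1585| = 1585; area = 1585/2; answer 1585/2
Part 2: U1 = 1585/2; threaded value p + q = 1587; r = -3; f(3) = 2*(-42) + 2*(38) + 1*(-3) = -11; iterating: f(3)=-11, f(4)=-68, f(5)=-200, f(6)=-547, f(7)=-1562, f(8)=-4418, f(9)=-12507, f(10)=-35412, f(11)=-100256; answer -100256
Part 3: U2 = -100256; d = -15; cross terms: (-15*-14 - -23*-5)=95, (-23*-13 - 22*-14)=607, (22*20 - -29*-13)=63, (-29*-5 - -15*20)=445; twice the area = |1210| = 1210; area = 605; answer 605
Part 4: U3 = 605; threaded value p + q = 606; c = 3; total draws C(9,4) = 126; favorable C(6,2)*C(3,2) = 45; P = 5/14; answer 5/14

5/14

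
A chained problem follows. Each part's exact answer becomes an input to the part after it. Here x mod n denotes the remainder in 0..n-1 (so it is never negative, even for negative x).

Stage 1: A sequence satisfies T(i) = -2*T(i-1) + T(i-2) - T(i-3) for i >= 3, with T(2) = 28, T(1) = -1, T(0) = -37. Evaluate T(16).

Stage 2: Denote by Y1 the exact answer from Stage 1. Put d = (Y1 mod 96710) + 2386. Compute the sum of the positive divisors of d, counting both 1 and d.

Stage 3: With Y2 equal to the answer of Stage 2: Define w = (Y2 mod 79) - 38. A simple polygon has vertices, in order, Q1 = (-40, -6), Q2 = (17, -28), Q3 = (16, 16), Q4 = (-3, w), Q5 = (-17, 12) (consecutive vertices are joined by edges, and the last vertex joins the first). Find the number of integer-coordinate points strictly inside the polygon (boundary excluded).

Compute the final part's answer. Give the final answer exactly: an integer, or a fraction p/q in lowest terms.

1547

Stage 1: T(3) = -2*(28) + 1*(-1) - 1*(-37) = -20; iterating: T(3)=-20, T(4)=69, T(5)=-186, T(6)=461, T(7)=-1177, T(8)=3001, T(9)=-7640, T(10)=19458, T(11)=-49557, T(12)=126212, T(13)=-321439, T(14)=818647, T(15)=-2084945, T(16)=5309976; answer 5309976
Stage 2: Y1 = 5309976; d = 90022; 90022 = 2 * 19 * 23 * 103; sigma = (1 + 2) * (1 + 19) * (1 + 23) * (1 + 103) = 3 * 20 * 24 * 104 = 149760; answer 149760
Stage 3: Y2 = 149760; w = 17; cross terms: (-40*-28 - 17*-6)=1222, (17*16 - 16*-28)=720, (16*17 - -3*16)=320, (-3*12 - -17*17)=253, (-17*-6 - -40*12)=582; twice the area = |3097| = 3097; area = 3097/2; boundary points = 1 + 1 + 1 + 1 + 1 = 5; strictly interior points = area - boundary/2 + 1 = 1547; answer 1547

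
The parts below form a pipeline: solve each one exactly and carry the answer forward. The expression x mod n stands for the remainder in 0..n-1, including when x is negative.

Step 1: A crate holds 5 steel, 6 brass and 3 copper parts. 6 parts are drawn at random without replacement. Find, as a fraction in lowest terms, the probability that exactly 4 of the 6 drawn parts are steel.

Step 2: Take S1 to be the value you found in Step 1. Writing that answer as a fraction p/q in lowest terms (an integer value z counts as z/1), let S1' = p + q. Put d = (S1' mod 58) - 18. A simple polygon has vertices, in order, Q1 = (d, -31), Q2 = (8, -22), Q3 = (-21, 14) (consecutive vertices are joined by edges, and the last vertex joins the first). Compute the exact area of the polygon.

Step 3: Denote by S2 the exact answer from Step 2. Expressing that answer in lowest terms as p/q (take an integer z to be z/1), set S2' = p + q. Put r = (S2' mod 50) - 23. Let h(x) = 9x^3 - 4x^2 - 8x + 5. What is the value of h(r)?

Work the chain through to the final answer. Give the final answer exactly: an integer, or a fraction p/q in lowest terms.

23805

Step 1: total draws C(14,6) = 3003; favorable C(5,4)*C(9,2) = 180; P = 60/1001; answer 60/1001
Step 2: S1 = 60/1001; threaded value p + q = 1061; d = -1; cross terms: (-1*-22 - 8*-31)=270, (8*14 - -21*-22)=-350, (-21*-31 - -1*14)=665; twice the area = |585| = 585; area = 585/2; answer 585/2
Step 3: S2 = 585/2; threaded value p + q = 587; r = 14; 9*(14)^3 - 4*(14)^2 - 8*(14)^1 + 5 = (24696) + (-784) + (-112) + (5) = 23805; answer 23805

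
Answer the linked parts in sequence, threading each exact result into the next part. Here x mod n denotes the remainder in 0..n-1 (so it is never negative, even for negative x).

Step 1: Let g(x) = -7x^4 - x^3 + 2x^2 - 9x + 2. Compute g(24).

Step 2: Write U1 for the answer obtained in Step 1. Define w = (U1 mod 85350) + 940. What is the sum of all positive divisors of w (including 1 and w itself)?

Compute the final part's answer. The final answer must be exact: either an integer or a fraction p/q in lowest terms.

120120

Step 1: -7*(24)^4 - 1*(24)^3 + 2*(24)^2 - 9*(24)^1 + 2 = (-2322432) + (-13824) + (1152) + (-216) + (2) = -2335318; answer -2335318
Step 2: U1 = -2335318; w = 55422; 55422 = 2 * 3^2 * 3079; sigma = (1 + 2) * (1 + 3 + 9) * (1 + 3079) = 3 * 13 * 3080 = 120120; answer 120120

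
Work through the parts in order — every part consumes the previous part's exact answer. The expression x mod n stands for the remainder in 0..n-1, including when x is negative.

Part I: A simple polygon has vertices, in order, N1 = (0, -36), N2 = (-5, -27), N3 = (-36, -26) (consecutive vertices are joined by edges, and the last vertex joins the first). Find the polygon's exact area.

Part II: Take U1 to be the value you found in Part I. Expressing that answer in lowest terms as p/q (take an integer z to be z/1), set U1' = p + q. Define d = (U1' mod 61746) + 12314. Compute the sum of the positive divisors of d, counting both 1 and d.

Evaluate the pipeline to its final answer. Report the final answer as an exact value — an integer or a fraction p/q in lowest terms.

23856

Part I: cross terms: (0*-27 - -5*-36)=-180, (-5*-26 - -36*-27)=-842, (-36*-36 - 0*-26)=1296; twice the area = |274| = 274; area = 137; answer 137
Part II: U1 = 137; threaded value p + q = 138; d = 12452; 12452 = 2^2 * 11 * 283; sigma = (1 + 2 + 4) * (1 + 11) * (1 + 283) = 7 * 12 * 284 = 23856; answer 23856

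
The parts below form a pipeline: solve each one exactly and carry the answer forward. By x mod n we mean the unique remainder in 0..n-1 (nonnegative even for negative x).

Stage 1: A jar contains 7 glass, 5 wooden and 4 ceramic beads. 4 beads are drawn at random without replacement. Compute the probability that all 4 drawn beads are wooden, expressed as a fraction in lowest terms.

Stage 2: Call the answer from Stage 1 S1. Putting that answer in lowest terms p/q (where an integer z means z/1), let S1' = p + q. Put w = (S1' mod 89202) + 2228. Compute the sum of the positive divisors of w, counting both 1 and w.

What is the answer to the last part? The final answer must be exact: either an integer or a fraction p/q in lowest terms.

Stage 1: total draws C(16,4) = 1820; favorable C(5,4) = 5; P = 1/364; answer 1/364
Stage 2: S1 = 1/364; threaded value p + q = 365; w = 2593; 2593 is prime, so its only divisors are 1 and 2593; sigma = 1 + 2593 = 2594; answer 2594

2594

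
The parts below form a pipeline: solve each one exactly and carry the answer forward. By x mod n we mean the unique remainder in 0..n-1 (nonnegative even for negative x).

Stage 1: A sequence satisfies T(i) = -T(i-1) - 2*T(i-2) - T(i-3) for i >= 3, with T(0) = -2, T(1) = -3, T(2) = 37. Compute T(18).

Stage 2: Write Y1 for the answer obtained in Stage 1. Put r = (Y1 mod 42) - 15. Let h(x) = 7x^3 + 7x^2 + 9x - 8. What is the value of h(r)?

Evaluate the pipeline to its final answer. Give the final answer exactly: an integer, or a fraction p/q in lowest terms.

Stage 1: T(3) = -1*(37) - 2*(-3) - 1*(-2) = -29; iterating: T(3)=-29, T(4)=-42, T(5)=63, T(6)=50, T(7)=-134, T(8)=-29, T(9)=247, T(10)=-55, T(11)=-410, T(12)=273, T(13)=602, T(14)=-738, T(15)=-739, T(16)=1613, T(17)=603, T(18)=-3090; answer -3090
Stage 2: Y1 = -3090; r = 3; 7*(3)^3 + 7*(3)^2 + 9*(3)^1 - 8 = (189) + (63) + (27) + (-8) = 271; answer 271

271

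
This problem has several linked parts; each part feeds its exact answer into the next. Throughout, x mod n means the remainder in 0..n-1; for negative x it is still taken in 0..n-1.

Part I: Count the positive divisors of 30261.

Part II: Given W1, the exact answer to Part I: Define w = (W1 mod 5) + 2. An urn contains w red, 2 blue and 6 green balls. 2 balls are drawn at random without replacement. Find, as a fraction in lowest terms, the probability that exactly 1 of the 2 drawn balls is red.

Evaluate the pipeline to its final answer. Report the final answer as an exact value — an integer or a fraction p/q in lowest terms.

24/55

Part I: 30261 = 3 * 7 * 11 * 131; number of divisors = (1+1) * (1+1) * (1+1) * (1+1) = 16; answer 16
Part II: W1 = 16; w = 3; total draws C(11,2) = 55; favorable C(3,1)*C(8,1) = 24; P = 24/55; answer 24/55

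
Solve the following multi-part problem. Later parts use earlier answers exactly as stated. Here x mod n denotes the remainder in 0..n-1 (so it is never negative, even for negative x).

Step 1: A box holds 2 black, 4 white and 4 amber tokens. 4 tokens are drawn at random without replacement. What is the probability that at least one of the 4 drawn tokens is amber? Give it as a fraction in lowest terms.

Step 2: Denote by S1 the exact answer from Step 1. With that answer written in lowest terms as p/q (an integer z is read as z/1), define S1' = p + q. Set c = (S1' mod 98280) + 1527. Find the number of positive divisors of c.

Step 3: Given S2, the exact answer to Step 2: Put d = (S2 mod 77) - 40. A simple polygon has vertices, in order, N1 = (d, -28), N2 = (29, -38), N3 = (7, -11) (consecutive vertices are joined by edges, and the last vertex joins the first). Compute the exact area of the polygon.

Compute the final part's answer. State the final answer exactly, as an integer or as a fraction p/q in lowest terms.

1211/2

Step 1: total draws C(10,4) = 210; complement C(6,4) = 15; favorable 210 - 15 = 195; P = 13/14; answer 13/14
Step 2: S1 = 13/14; threaded value p + q = 27; c = 1554; 1554 = 2 * 3 * 7 * 37; number of divisors = (1+1) * (1+1) * (1+1) * (1+1) = 16; answer 16
Step 3: S2 = 16; d = -24; cross terms: (-24*-38 - 29*-28)=1724, (29*-11 - 7*-38)=-53, (7*-28 - -24*-11)=-460; twice the area = |1211| = 1211; area = 1211/2; answer 1211/2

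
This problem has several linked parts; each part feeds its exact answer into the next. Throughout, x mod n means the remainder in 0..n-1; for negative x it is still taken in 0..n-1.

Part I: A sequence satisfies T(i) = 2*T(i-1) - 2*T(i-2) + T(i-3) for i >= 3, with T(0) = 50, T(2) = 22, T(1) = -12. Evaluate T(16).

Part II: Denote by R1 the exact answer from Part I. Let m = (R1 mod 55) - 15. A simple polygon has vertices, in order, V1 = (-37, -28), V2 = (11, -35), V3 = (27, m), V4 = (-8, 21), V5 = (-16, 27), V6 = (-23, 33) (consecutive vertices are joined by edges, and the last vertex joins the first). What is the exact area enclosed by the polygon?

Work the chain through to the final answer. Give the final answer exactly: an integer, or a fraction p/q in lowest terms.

5193/2

Part I: T(3) = 2*(22) - 2*(-12) + 1*(50) = 118; iterating: T(3)=118, T(4)=180, T(5)=146, T(6)=50, T(7)=-12, T(8)=22, T(9)=118, T(10)=180, T(11)=146, T(12)=50, T(13)=-12, T(14)=22, T(15)=118, T(16)=180; answer 180
Part II: R1 = 180; m = 0; cross terms: (-37*-35 - 11*-28)=1603, (11*0 - 27*-35)=945, (27*21 - -8*0)=567, (-8*27 - -16*21)=120, (-16*33 - -23*27)=93, (-23*-28 - -37*33)=1865; twice the area = |5193| = 5193; area = 5193/2; answer 5193/2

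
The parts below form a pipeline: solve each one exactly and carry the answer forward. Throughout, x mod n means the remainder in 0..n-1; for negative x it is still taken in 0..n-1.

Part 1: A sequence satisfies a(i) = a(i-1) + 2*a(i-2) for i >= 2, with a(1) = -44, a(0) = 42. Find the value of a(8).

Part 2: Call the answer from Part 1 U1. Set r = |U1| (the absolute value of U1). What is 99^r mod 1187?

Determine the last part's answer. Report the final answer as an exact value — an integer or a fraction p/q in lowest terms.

Part 1: a(2) = 1*(-44) + 2*(42) = 40; iterating: a(2)=40, a(3)=-48, a(4)=32, a(5)=-64, a(6)=0, a(7)=-128, a(8)=-128; answer -128
Part 2: U1 = -128; r = 128; squarings mod 1187: 99^1=99, 99^2=305, 99^4=439, 99^8=427, 99^16=718, 99^32=366, 99^64=1012, 99^128=950; 99^128 = 99^128 = 950 (mod 1187); answer 950

950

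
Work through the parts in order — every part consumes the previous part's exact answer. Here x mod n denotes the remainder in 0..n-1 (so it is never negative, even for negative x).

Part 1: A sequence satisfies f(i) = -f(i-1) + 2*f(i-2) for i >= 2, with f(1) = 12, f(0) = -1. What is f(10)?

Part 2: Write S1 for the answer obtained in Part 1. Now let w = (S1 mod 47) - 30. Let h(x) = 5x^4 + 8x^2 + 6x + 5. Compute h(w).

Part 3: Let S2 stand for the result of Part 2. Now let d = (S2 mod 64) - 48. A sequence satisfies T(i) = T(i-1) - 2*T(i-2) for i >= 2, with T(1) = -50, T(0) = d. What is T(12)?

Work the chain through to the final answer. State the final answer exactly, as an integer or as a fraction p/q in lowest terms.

Part 1: f(2) = -1*(12) + 2*(-1) = -14; iterating: f(2)=-14, f(3)=38, f(4)=-66, f(5)=142, f(6)=-274, f(7)=558, f(8)=-1106, f(9)=2222, f(10)=-4434; answer -4434
Part 2: S1 = -4434; w = 1; 5*(1)^4 + 8*(1)^2 + 6*(1)^1 + 5 = (5) + (8) + (6) + (5) = 24; answer 24
Part 3: S2 = 24; d = -24; T(2) = 1*(-50) - 2*(-24) = -2; iterating: T(2)=-2, T(3)=98, T(4)=102, T(5)=-94, T(6)=-298, T(7)=-110, T(8)=486, T(9)=706, T(10)=-266, T(11)=-1678, T(12)=-1146; answer -1146

-1146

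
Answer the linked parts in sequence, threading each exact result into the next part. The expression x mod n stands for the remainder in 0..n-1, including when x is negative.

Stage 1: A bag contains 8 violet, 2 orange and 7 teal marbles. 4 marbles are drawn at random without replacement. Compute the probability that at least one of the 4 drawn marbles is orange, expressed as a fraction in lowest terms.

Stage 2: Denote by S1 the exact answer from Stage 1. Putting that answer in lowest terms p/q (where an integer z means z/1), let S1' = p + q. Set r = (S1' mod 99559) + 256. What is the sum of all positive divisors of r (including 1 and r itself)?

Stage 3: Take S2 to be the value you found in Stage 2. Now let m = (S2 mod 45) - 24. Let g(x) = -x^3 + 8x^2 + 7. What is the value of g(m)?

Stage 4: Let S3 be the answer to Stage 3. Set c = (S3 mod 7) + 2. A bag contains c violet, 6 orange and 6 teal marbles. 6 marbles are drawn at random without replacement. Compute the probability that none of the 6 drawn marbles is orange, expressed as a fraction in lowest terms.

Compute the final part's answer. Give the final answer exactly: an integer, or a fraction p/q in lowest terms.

Stage 1: total draws C(17,4) = 2380; complement C(15,4) = 1365; favorable 2380 - 1365 = 1015; P = 29/68; answer 29/68
Stage 2: S1 = 29/68; threaded value p + q = 97; r = 353; 353 is prime, so its only divisors are 1 and 353; sigma = 1 + 353 = 354; answer 354
Stage 3: S2 = 354; m = 15; -1*(15)^3 + 8*(15)^2 + 7 = (-3375) + (1800) + (7) = -1568; answer -1568
Stage 4: S3 = -1568; c = 2; total draws C(14,6) = 3003; favorable C(8,6) = 28; P = 4/429; answer 4/429

4/429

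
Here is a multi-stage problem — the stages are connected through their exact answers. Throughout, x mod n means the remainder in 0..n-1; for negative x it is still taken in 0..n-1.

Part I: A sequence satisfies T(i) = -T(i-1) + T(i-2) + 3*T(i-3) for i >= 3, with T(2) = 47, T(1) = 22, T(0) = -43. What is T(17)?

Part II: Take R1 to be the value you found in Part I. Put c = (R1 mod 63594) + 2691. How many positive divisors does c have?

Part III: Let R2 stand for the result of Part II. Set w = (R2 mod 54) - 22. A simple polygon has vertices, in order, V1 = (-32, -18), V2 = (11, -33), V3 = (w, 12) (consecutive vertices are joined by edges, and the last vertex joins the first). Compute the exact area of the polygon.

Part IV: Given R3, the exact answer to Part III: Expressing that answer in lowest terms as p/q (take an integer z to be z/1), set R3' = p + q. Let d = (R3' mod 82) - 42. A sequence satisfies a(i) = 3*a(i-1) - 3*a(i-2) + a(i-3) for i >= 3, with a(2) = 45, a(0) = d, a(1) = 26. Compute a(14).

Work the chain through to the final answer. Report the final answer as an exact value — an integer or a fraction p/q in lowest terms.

-195

Part I: T(3) = -1*(47) + 1*(22) + 3*(-43) = -154; iterating: T(3)=-154, T(4)=267, T(5)=-280, T(6)=85, T(7)=436, T(8)=-1191, T(9)=1882, T(10)=-1765, T(11)=74, T(12)=3807, T(13)=-9028, T(14)=13057, T(15)=-10664, T(16)=-3363, T(17)=31870; answer 31870
Part II: R1 = 31870; c = 34561; 34561 = 17 * 19 * 107; number of divisors = (1+1) * (1+1) * (1+1) = 8; answer 8
Part III: R2 = 8; w = -14; cross terms: (-32*-33 - 11*-18)=1254, (11*12 - -14*-33)=-330, (-14*-18 - -32*12)=636; twice the area = |1560| = 1560; area = 780; answer 780
Part IV: R3 = 780; threaded value p + q = 781; d = 1; a(3) = 3*(45) - 3*(26) + 1*(1) = 58; iterating: a(3)=58, a(4)=65, a(5)=66, a(6)=61, a(7)=50, a(8)=33, a(9)=10, a(10)=-19, a(11)=-54, a(12)=-95, a(13)=-142, a(14)=-195; answer -195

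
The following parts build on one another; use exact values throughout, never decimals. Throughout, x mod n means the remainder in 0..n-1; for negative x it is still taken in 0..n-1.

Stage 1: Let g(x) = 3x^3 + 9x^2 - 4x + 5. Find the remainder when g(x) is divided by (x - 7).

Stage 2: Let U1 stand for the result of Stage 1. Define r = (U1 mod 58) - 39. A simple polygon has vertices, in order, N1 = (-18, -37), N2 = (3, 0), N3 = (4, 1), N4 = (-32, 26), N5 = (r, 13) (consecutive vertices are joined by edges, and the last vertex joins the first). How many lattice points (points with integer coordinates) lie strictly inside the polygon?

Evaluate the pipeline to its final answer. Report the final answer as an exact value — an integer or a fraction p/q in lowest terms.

Stage 1: remainder = value at the root: 3*(7)^3 + 9*(7)^2 - 4*(7)^1 + 5 = (1029) + (441) + (-28) + (5) = 1447; answer 1447
Stage 2: U1 = 1447; r = 16; cross terms: (-18*0 - 3*-37)=111, (3*1 - 4*0)=3, (4*26 - -32*1)=136, (-32*13 - 16*26)=-832, (16*-37 - -18*13)=-358; twice the area = |-940| = 940; area = 470; boundary points = 1 + 1 + 1 + 1 + 2 = 6; strictly interior points = area - boundary/2 + 1 = 468; answer 468

468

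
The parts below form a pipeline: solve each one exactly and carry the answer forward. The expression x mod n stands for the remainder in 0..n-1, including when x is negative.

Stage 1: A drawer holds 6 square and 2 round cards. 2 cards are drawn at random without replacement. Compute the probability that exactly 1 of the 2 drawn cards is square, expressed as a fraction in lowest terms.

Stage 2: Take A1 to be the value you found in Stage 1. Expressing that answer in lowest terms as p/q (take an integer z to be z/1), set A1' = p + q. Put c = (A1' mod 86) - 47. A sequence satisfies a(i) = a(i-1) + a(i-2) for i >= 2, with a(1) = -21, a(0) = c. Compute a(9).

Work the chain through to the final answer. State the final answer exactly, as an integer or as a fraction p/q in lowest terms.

-1491

Stage 1: total draws C(8,2) = 28; favorable C(6,1)*C(2,1) = 12; P = 3/7; answer 3/7
Stage 2: A1 = 3/7; threaded value p + q = 10; c = -37; a(2) = 1*(-21) + 1*(-37) = -58; iterating: a(2)=-58, a(3)=-79, a(4)=-137, a(5)=-216, a(6)=-353, a(7)=-569, a(8)=-922, a(9)=-1491; answer -1491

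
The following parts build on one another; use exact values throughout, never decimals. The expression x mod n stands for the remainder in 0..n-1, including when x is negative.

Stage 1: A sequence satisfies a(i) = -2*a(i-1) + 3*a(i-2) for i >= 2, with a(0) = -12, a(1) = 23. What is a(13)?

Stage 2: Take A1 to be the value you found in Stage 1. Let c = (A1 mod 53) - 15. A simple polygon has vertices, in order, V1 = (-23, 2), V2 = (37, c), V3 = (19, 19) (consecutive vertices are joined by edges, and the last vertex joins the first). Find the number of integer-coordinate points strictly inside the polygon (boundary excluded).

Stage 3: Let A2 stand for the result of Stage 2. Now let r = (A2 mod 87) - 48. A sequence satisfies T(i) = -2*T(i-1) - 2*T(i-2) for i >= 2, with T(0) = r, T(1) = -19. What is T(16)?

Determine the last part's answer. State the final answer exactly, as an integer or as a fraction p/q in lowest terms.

2304

Stage 1: a(2) = -2*(23) + 3*(-12) = -82; iterating: a(2)=-82, a(3)=233, a(4)=-712, a(5)=2123, a(6)=-6382, a(7)=19133, a(8)=-57412, a(9)=172223, a(10)=-516682, a(11)=1550033, a(12)=-4650112, a(13)=13950323; answer 13950323
Stage 2: A1 = 13950323; c = 19; cross terms: (-23*19 - 37*2)=-511, (37*19 - 19*19)=342, (19*2 - -23*19)=475; twice the area = |306| = 306; area = 153; boundary points = 1 + 18 + 1 = 20; strictly interior points = area - boundary/2 + 1 = 144; answer 144
Stage 3: A2 = 144; r = 9; T(2) = -2*(-19) - 2*(9) = 20; iterating: T(2)=20, T(3)=-2, T(4)=-36, T(5)=76, T(6)=-80, T(7)=8, T(8)=144, T(9)=-304, T(10)=320, T(11)=-32, T(12)=-576, T(13)=1216, T(14)=-1280, T(15)=128, T(16)=2304; answer 2304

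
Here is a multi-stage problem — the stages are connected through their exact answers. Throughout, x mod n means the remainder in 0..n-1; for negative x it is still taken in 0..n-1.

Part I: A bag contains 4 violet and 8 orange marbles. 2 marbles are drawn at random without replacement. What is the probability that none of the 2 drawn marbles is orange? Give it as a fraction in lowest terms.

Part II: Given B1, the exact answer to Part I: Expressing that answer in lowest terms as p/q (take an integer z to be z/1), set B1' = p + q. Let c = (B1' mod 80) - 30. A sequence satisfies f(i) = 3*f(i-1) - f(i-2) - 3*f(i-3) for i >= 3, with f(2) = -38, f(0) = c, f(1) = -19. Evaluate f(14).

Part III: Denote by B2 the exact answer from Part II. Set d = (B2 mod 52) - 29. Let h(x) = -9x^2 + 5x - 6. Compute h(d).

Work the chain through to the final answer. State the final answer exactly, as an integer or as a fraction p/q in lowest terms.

Part I: total draws C(12,2) = 66; favorable C(4,2) = 6; P = 1/11; answer 1/11
Part II: B1 = 1/11; threaded value p + q = 12; c = -18; f(3) = 3*(-38) - 1*(-19) - 3*(-18) = -41; iterating: f(3)=-41, f(4)=-28, f(5)=71, f(6)=364, f(7)=1105, f(8)=2738, f(9)=6017, f(10)=11998, f(11)=21763, f(12)=35240, f(13)=47963, f(14)=43360; answer 43360
Part III: B2 = 43360; d = 15; -9*(15)^2 + 5*(15)^1 - 6 = (-2025) + (75) + (-6) = -1956; answer -1956

-1956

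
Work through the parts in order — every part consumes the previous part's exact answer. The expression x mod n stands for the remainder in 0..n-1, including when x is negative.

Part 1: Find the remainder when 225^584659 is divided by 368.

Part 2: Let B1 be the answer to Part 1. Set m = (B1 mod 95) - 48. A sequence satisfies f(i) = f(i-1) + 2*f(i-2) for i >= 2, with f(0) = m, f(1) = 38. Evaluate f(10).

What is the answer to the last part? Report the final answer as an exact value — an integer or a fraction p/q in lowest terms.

Part 1: squarings mod 368: 225^1=225, 225^2=209, 225^4=257, 225^8=177, 225^16=49, 225^32=193, 225^64=81, 225^128=305, 225^256=289, 225^512=353, 225^1024=225, 225^2048=209, 225^4096=257, 225^8192=177, 225^16384=49, 225^32768=193, 225^65536=81, 225^131072=305, 225^262144=289, 225^524288=353; 225^584659 = 225^1 * 225^2 * 225^16 * 225^64 * 225^128 * 225^256 * 225^512 * 225^2048 * 225^8192 * 225^16384 * 225^32768 * 225^524288 = 81 (mod 368); answer 81
Part 2: B1 = 81; m = 33; f(2) = 1*(38) + 2*(33) = 104; iterating: f(2)=104, f(3)=180, f(4)=388, f(5)=748, f(6)=1524, f(7)=3020, f(8)=6068, f(9)=12108, f(10)=24244; answer 24244

24244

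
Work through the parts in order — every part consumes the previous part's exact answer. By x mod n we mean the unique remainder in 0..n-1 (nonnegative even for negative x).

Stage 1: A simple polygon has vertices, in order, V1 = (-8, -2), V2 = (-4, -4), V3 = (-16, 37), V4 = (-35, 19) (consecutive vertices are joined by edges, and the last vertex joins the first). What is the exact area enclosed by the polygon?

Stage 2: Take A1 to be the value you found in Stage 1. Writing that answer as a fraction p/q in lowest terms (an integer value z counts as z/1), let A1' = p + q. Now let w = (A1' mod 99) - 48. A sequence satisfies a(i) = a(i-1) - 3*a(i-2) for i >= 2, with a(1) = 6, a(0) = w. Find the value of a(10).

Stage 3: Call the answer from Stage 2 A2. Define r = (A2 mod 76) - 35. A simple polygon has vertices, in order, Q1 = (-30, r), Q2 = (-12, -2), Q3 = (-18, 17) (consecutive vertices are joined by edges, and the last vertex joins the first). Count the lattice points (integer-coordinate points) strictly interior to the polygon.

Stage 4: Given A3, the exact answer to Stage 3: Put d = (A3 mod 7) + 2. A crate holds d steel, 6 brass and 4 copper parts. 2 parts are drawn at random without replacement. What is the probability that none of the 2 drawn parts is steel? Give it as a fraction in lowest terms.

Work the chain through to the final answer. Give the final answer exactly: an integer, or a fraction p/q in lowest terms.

3/7

Stage 1: cross terms: (-8*-4 - -4*-2)=24, (-4*37 - -16*-4)=-212, (-16*19 - -35*37)=991, (-35*-2 - -8*19)=222; twice the area = |1025| = 1025; area = 1025/2; answer 1025/2
Stage 2: A1 = 1025/2; threaded value p + q = 1027; w = -11; a(2) = 1*(6) - 3*(-11) = 39; iterating: a(2)=39, a(3)=21, a(4)=-96, a(5)=-159, a(6)=129, a(7)=606, a(8)=219, a(9)=-1599, a(10)=-2256; answer -2256
Stage 3: A2 = -2256; r = -11; cross terms: (-30*-2 - -12*-11)=-72, (-12*17 - -18*-2)=-240, (-18*-11 - -30*17)=708; twice the area = |396| = 396; area = 198; boundary points = 9 + 1 + 4 = 14; strictly interior points = area - boundary/2 + 1 = 192; answer 192
Stage 4: A3 = 192; d = 5; total draws C(15,2) = 105; favorable C(10,2) = 45; P = 3/7; answer 3/7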